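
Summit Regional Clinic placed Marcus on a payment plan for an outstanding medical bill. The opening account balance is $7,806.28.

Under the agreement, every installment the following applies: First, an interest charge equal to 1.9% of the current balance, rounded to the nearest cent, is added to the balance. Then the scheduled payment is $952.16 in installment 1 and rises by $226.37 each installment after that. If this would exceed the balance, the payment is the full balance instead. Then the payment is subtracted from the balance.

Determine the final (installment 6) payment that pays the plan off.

$1,349.46

Installment 1: $7,806.28 +$148.32 interest = $7,954.60; pay $952.16 → $7,002.44
Installment 2: $7,002.44 +$133.05 interest = $7,135.49; pay $1,178.53 → $5,956.96
Installment 3: $5,956.96 +$113.18 interest = $6,070.14; pay $1,404.90 → $4,665.24
Installment 4: $4,665.24 +$88.64 interest = $4,753.88; pay $1,631.27 → $3,122.61
Installment 5: $3,122.61 +$59.33 interest = $3,181.94; pay $1,857.64 → $1,324.30
Installment 6: $1,324.30 +$25.16 interest = $1,349.46; pay $1,349.46 → $0.00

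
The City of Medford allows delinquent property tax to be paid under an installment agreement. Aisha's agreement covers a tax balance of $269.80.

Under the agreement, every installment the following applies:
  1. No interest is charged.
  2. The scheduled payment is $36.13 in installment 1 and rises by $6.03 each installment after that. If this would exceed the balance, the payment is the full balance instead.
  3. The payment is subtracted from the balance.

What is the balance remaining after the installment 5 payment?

$28.85

# | Opening | Payment | End bal
1 | $269.80 | $36.13 | $233.67
2 | $233.67 | $42.16 | $191.51
3 | $191.51 | $48.19 | $143.32
4 | $143.32 | $54.22 | $89.10
5 | $89.10 | $60.25 | $28.85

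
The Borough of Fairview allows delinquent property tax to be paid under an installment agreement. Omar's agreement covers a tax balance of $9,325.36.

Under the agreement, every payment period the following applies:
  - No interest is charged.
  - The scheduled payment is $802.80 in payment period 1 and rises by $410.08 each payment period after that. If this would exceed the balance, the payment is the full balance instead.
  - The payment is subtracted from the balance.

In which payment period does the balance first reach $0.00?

# | Opening | Payment | End bal
1 | $9,325.36 | $802.80 | $8,522.56
2 | $8,522.56 | $1,212.88 | $7,309.68
3 | $7,309.68 | $1,622.96 | $5,686.72
4 | $5,686.72 | $2,033.04 | $3,653.68
5 | $3,653.68 | $2,443.12 | $1,210.56
6 | $1,210.56 | $1,210.56 | $0.00
Balance reaches $0.00 in payment period 6.

6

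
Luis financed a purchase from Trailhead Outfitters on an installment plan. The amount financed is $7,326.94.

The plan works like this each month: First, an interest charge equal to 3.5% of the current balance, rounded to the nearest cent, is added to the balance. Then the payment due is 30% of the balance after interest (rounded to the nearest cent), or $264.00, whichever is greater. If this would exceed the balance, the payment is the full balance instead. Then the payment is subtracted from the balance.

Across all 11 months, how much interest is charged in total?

$889.81

Month 1: opening $7,326.94; interest $256.44 → $7,583.38; payment $2,275.01; balance $5,308.37
Month 2: opening $5,308.37; interest $185.79 → $5,494.16; payment $1,648.25; balance $3,845.91
Month 3: opening $3,845.91; interest $134.61 → $3,980.52; payment $1,194.16; balance $2,786.36
Month 4: opening $2,786.36; interest $97.52 → $2,883.88; payment $865.16; balance $2,018.72
Month 5: opening $2,018.72; interest $70.66 → $2,089.38; payment $626.81; balance $1,462.57
Month 6: opening $1,462.57; interest $51.19 → $1,513.76; payment $454.13; balance $1,059.63
Month 7: opening $1,059.63; interest $37.09 → $1,096.72; payment $329.02; balance $767.70
Month 8: opening $767.70; interest $26.87 → $794.57; payment $264.00; balance $530.57
Month 9: opening $530.57; interest $18.57 → $549.14; payment $264.00; balance $285.14
Month 10: opening $285.14; interest $9.98 → $295.12; payment $264.00; balance $31.12
Month 11: opening $31.12; interest $1.09 → $32.21; payment $32.21; balance $0.00
Total interest: $256.44 + $185.79 + $134.61 + $97.52 + $70.66 + $51.19 + $37.09 + $26.87 + $18.57 + $9.98 + $1.09 = $889.81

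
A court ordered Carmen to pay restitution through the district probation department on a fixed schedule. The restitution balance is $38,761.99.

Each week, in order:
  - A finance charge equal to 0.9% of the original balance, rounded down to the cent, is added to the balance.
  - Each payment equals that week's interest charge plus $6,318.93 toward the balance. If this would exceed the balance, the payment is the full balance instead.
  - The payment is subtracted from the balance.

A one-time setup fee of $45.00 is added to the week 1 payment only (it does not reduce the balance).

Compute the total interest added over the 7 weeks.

$2,441.95

Week 1: $38,761.99 +$348.85 interest = $39,110.84; pay $6,667.78 (+ $45.00 fee) → $32,443.06
Week 2: $32,443.06 +$348.85 interest = $32,791.91; pay $6,667.78 → $26,124.13
Week 3: $26,124.13 +$348.85 interest = $26,472.98; pay $6,667.78 → $19,805.20
Week 4: $19,805.20 +$348.85 interest = $20,154.05; pay $6,667.78 → $13,486.27
Week 5: $13,486.27 +$348.85 interest = $13,835.12; pay $6,667.78 → $7,167.34
Week 6: $7,167.34 +$348.85 interest = $7,516.19; pay $6,667.78 → $848.41
Week 7: $848.41 +$348.85 interest = $1,197.26; pay $1,197.26 → $0.00
Total interest: $348.85 + $348.85 + $348.85 + $348.85 + $348.85 + $348.85 + $348.85 = $2,441.95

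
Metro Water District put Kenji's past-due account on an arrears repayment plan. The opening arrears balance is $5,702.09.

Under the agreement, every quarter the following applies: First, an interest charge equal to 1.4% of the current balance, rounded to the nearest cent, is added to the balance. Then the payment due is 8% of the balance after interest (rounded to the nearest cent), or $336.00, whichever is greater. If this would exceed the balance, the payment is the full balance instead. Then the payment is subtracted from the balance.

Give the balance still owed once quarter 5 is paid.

Quarter 1: $5,702.09 +$79.83 interest = $5,781.92; pay $462.55 → $5,319.37
Quarter 2: $5,319.37 +$74.47 interest = $5,393.84; pay $431.51 → $4,962.33
Quarter 3: $4,962.33 +$69.47 interest = $5,031.80; pay $402.54 → $4,629.26
Quarter 4: $4,629.26 +$64.81 interest = $4,694.07; pay $375.53 → $4,318.54
Quarter 5: $4,318.54 +$60.46 interest = $4,379.00; pay $350.32 → $4,028.68

$4,028.68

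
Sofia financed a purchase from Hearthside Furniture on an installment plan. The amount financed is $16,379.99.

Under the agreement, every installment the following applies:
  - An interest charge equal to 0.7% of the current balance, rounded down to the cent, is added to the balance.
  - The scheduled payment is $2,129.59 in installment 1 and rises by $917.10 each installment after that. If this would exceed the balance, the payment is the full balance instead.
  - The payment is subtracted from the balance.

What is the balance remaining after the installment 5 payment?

Installment 1: $16,379.99 +$114.65 interest = $16,494.64; pay $2,129.59 → $14,365.05
Installment 2: $14,365.05 +$100.55 interest = $14,465.60; pay $3,046.69 → $11,418.91
Installment 3: $11,418.91 +$79.93 interest = $11,498.84; pay $3,963.79 → $7,535.05
Installment 4: $7,535.05 +$52.74 interest = $7,587.79; pay $4,880.89 → $2,706.90
Installment 5: $2,706.90 +$18.94 interest = $2,725.84; pay $2,725.84 → $0.00

$0.00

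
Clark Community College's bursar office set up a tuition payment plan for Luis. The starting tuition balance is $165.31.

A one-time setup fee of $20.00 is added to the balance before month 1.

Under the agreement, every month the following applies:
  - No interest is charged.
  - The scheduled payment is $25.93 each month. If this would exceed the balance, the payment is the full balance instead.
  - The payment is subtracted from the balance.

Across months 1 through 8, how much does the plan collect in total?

Month 1: $185.31 − $25.93 → $159.38
Month 2: $159.38 − $25.93 → $133.45
Month 3: $133.45 − $25.93 → $107.52
Month 4: $107.52 − $25.93 → $81.59
Month 5: $81.59 − $25.93 → $55.66
Month 6: $55.66 − $25.93 → $29.73
Month 7: $29.73 − $25.93 → $3.80
Month 8: $3.80 − $3.80 → $0.00
Total paid: $185.31

$185.31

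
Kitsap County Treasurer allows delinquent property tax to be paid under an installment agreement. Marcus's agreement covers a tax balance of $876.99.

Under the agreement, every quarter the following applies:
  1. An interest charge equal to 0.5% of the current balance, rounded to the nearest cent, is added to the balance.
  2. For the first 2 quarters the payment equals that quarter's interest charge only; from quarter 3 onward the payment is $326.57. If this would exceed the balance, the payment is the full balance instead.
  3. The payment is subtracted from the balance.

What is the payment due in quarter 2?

$4.38

Quarter 1: opening $876.99; interest $4.38 → $881.37; payment $4.38; balance $876.99
Quarter 2: opening $876.99; interest $4.38 → $881.37; payment $4.38; balance $876.99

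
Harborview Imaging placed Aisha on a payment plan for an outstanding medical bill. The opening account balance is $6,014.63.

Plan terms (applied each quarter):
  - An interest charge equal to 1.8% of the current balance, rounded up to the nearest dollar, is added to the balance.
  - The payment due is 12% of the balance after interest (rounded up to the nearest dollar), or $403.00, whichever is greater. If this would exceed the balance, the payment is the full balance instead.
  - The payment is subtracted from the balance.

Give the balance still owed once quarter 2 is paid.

Quarter 1: opening $6,014.63; interest $109.00 → $6,123.63; payment $735.00; balance $5,388.63
Quarter 2: opening $5,388.63; interest $97.00 → $5,485.63; payment $659.00; balance $4,826.63

$4,826.63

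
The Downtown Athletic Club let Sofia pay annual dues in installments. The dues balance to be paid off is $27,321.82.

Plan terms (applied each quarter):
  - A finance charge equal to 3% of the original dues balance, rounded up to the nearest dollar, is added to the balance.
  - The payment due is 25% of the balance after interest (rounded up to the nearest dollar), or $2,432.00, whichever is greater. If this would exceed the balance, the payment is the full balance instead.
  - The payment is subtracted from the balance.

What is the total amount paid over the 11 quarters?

Quarter 1: $27,321.82 +$820.00 interest = $28,141.82; pay $7,036.00 → $21,105.82
Quarter 2: $21,105.82 +$820.00 interest = $21,925.82; pay $5,482.00 → $16,443.82
Quarter 3: $16,443.82 +$820.00 interest = $17,263.82; pay $4,316.00 → $12,947.82
Quarter 4: $12,947.82 +$820.00 interest = $13,767.82; pay $3,442.00 → $10,325.82
Quarter 5: $10,325.82 +$820.00 interest = $11,145.82; pay $2,787.00 → $8,358.82
Quarter 6: $8,358.82 +$820.00 interest = $9,178.82; pay $2,432.00 → $6,746.82
Quarter 7: $6,746.82 +$820.00 interest = $7,566.82; pay $2,432.00 → $5,134.82
Quarter 8: $5,134.82 +$820.00 interest = $5,954.82; pay $2,432.00 → $3,522.82
Quarter 9: $3,522.82 +$820.00 interest = $4,342.82; pay $2,432.00 → $1,910.82
Quarter 10: $1,910.82 +$820.00 interest = $2,730.82; pay $2,432.00 → $298.82
Quarter 11: $298.82 +$820.00 interest = $1,118.82; pay $1,118.82 → $0.00
Total paid: $36,341.82

$36,341.82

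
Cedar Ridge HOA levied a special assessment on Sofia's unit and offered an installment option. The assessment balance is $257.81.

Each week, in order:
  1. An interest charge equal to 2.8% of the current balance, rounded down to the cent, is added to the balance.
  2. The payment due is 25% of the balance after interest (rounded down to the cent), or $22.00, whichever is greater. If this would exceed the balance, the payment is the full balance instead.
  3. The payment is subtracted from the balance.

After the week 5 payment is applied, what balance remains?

# | Opening | Interest | Payment | End bal
1 | $257.81 | $7.21 | $66.25 | $198.77
2 | $198.77 | $5.56 | $51.08 | $153.25
3 | $153.25 | $4.29 | $39.38 | $118.16
4 | $118.16 | $3.30 | $30.36 | $91.10
5 | $91.10 | $2.55 | $23.41 | $70.24

$70.24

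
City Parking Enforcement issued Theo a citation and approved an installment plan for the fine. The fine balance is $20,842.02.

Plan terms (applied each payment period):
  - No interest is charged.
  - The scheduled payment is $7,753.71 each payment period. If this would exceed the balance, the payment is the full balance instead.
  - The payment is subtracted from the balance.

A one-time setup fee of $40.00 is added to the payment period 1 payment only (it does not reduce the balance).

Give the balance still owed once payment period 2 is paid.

$5,334.60

Payment period 1: opening $20,842.02; payment $7,753.71 (+ $40.00 fee); balance $13,088.31
Payment period 2: opening $13,088.31; payment $7,753.71; balance $5,334.60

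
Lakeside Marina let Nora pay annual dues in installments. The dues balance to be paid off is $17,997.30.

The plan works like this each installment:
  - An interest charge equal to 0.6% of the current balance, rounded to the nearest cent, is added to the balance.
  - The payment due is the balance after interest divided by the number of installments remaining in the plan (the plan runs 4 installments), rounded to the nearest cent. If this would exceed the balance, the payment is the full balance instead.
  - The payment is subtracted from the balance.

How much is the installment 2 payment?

$4,553.48

Installment 1: opening $17,997.30; interest $107.98 → $18,105.28; payment $4,526.32; balance $13,578.96
Installment 2: opening $13,578.96; interest $81.47 → $13,660.43; payment $4,553.48; balance $9,106.95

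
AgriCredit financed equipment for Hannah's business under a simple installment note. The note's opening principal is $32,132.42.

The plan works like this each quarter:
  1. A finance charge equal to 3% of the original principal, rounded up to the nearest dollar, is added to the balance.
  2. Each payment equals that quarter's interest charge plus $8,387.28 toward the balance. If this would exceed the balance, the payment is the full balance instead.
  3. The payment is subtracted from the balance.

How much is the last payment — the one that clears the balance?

$7,934.58

# | Opening | Interest | Payment | End bal
1 | $32,132.42 | $964.00 | $9,351.28 | $23,745.14
2 | $23,745.14 | $964.00 | $9,351.28 | $15,357.86
3 | $15,357.86 | $964.00 | $9,351.28 | $6,970.58
4 | $6,970.58 | $964.00 | $7,934.58 | $0.00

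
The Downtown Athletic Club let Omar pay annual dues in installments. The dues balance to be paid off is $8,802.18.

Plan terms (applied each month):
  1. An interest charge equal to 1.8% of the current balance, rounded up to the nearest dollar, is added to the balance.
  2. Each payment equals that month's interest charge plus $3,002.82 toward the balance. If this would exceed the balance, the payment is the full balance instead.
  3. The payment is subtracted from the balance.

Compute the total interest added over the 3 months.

$315.00

Month 1: opening $8,802.18; interest $159.00 → $8,961.18; payment $3,161.82; balance $5,799.36
Month 2: opening $5,799.36; interest $105.00 → $5,904.36; payment $3,107.82; balance $2,796.54
Month 3: opening $2,796.54; interest $51.00 → $2,847.54; payment $2,847.54; balance $0.00
Total interest: $159.00 + $105.00 + $51.00 = $315.00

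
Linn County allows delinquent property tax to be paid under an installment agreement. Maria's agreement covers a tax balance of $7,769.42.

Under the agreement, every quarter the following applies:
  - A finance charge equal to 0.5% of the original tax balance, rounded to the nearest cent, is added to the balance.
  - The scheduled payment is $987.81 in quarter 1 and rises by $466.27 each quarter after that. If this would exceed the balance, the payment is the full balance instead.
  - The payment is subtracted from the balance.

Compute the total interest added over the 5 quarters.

$194.25

Quarter 1: $7,769.42 +$38.85 interest = $7,808.27; pay $987.81 → $6,820.46
Quarter 2: $6,820.46 +$38.85 interest = $6,859.31; pay $1,454.08 → $5,405.23
Quarter 3: $5,405.23 +$38.85 interest = $5,444.08; pay $1,920.35 → $3,523.73
Quarter 4: $3,523.73 +$38.85 interest = $3,562.58; pay $2,386.62 → $1,175.96
Quarter 5: $1,175.96 +$38.85 interest = $1,214.81; pay $1,214.81 → $0.00
Total interest: $38.85 + $38.85 + $38.85 + $38.85 + $38.85 = $194.25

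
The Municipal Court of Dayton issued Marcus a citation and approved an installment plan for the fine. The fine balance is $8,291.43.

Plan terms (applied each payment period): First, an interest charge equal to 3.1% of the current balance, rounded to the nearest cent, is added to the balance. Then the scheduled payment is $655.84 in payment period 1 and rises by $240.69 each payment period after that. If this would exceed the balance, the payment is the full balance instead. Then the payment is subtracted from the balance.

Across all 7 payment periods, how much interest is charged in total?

Payment period 1: opening $8,291.43; interest $257.03 → $8,548.46; payment $655.84; balance $7,892.62
Payment period 2: opening $7,892.62; interest $244.67 → $8,137.29; payment $896.53; balance $7,240.76
Payment period 3: opening $7,240.76; interest $224.46 → $7,465.22; payment $1,137.22; balance $6,328.00
Payment period 4: opening $6,328.00; interest $196.17 → $6,524.17; payment $1,377.91; balance $5,146.26
Payment period 5: opening $5,146.26; interest $159.53 → $5,305.79; payment $1,618.60; balance $3,687.19
Payment period 6: opening $3,687.19; interest $114.30 → $3,801.49; payment $1,859.29; balance $1,942.20
Payment period 7: opening $1,942.20; interest $60.21 → $2,002.41; payment $2,002.41; balance $0.00
Total interest: $257.03 + $244.67 + $224.46 + $196.17 + $159.53 + $114.30 + $60.21 = $1,256.37

$1,256.37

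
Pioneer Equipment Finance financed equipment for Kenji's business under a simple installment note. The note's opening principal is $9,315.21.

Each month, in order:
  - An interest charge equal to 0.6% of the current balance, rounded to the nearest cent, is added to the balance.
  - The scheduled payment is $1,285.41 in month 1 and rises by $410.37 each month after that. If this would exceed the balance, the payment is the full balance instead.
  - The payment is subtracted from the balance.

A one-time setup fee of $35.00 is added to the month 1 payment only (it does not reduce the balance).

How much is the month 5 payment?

$1,891.89

Month 1: $9,315.21 +$55.89 interest = $9,371.10; pay $1,285.41 (+ $35.00 fee) → $8,085.69
Month 2: $8,085.69 +$48.51 interest = $8,134.20; pay $1,695.78 → $6,438.42
Month 3: $6,438.42 +$38.63 interest = $6,477.05; pay $2,106.15 → $4,370.90
Month 4: $4,370.90 +$26.23 interest = $4,397.13; pay $2,516.52 → $1,880.61
Month 5: $1,880.61 +$11.28 interest = $1,891.89; pay $1,891.89 → $0.00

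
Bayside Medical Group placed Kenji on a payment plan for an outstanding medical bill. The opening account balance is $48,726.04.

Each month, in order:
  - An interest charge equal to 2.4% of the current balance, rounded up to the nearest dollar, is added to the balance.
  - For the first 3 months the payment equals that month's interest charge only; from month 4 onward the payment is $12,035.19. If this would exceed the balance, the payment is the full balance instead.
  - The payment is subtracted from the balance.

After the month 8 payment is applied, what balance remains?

Month 1: opening $48,726.04; interest $1,170.00 → $49,896.04; payment $1,170.00; balance $48,726.04
Month 2: opening $48,726.04; interest $1,170.00 → $49,896.04; payment $1,170.00; balance $48,726.04
Month 3: opening $48,726.04; interest $1,170.00 → $49,896.04; payment $1,170.00; balance $48,726.04
Month 4: opening $48,726.04; interest $1,170.00 → $49,896.04; payment $12,035.19; balance $37,860.85
Month 5: opening $37,860.85; interest $909.00 → $38,769.85; payment $12,035.19; balance $26,734.66
Month 6: opening $26,734.66; interest $642.00 → $27,376.66; payment $12,035.19; balance $15,341.47
Month 7: opening $15,341.47; interest $369.00 → $15,710.47; payment $12,035.19; balance $3,675.28
Month 8: opening $3,675.28; interest $89.00 → $3,764.28; payment $3,764.28; balance $0.00

$0.00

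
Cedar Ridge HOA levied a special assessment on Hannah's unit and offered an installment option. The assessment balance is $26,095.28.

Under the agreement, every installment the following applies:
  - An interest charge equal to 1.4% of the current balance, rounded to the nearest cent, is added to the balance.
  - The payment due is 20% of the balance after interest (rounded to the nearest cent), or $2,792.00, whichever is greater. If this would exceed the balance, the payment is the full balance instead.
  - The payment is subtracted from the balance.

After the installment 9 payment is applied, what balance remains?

$0.00

Installment 1: opening $26,095.28; interest $365.33 → $26,460.61; payment $5,292.12; balance $21,168.49
Installment 2: opening $21,168.49; interest $296.36 → $21,464.85; payment $4,292.97; balance $17,171.88
Installment 3: opening $17,171.88; interest $240.41 → $17,412.29; payment $3,482.46; balance $13,929.83
Installment 4: opening $13,929.83; interest $195.02 → $14,124.85; payment $2,824.97; balance $11,299.88
Installment 5: opening $11,299.88; interest $158.20 → $11,458.08; payment $2,792.00; balance $8,666.08
Installment 6: opening $8,666.08; interest $121.33 → $8,787.41; payment $2,792.00; balance $5,995.41
Installment 7: opening $5,995.41; interest $83.94 → $6,079.35; payment $2,792.00; balance $3,287.35
Installment 8: opening $3,287.35; interest $46.02 → $3,333.37; payment $2,792.00; balance $541.37
Installment 9: opening $541.37; interest $7.58 → $548.95; payment $548.95; balance $0.00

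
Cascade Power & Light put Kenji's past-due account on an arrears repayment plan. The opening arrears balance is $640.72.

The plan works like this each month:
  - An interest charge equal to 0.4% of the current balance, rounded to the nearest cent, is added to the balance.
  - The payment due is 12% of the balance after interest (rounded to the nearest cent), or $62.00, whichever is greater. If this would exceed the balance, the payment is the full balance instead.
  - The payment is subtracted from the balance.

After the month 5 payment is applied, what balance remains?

# | Opening | Interest | Payment | End bal
1 | $640.72 | $2.56 | $77.19 | $566.09
2 | $566.09 | $2.26 | $68.20 | $500.15
3 | $500.15 | $2.00 | $62.00 | $440.15
4 | $440.15 | $1.76 | $62.00 | $379.91
5 | $379.91 | $1.52 | $62.00 | $319.43

$319.43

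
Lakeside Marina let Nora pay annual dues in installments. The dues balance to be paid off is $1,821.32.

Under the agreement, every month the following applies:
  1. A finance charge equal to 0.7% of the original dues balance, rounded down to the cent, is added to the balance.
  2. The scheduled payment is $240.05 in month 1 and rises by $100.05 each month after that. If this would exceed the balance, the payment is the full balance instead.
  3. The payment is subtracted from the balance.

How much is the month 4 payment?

$540.20

Month 1: $1,821.32 +$12.74 interest = $1,834.06; pay $240.05 → $1,594.01
Month 2: $1,594.01 +$12.74 interest = $1,606.75; pay $340.10 → $1,266.65
Month 3: $1,266.65 +$12.74 interest = $1,279.39; pay $440.15 → $839.24
Month 4: $839.24 +$12.74 interest = $851.98; pay $540.20 → $311.78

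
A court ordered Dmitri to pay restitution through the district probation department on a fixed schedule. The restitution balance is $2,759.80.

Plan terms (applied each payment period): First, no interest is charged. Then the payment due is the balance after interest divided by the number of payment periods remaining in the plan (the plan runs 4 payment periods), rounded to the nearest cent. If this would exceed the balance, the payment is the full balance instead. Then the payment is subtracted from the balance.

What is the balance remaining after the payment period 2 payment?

# | Opening | Payment | End bal
1 | $2,759.80 | $689.95 | $2,069.85
2 | $2,069.85 | $689.95 | $1,379.90

$1,379.90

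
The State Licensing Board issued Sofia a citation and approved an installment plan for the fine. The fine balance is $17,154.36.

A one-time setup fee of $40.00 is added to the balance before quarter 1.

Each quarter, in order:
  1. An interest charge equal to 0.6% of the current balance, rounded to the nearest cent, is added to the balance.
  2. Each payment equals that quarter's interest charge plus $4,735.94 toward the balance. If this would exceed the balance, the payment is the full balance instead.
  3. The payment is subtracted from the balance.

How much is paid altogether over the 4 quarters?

Quarter 1: opening $17,194.36; interest $103.17 → $17,297.53; payment $4,839.11; balance $12,458.42
Quarter 2: opening $12,458.42; interest $74.75 → $12,533.17; payment $4,810.69; balance $7,722.48
Quarter 3: opening $7,722.48; interest $46.33 → $7,768.81; payment $4,782.27; balance $2,986.54
Quarter 4: opening $2,986.54; interest $17.92 → $3,004.46; payment $3,004.46; balance $0.00
Total paid: $17,436.53

$17,436.53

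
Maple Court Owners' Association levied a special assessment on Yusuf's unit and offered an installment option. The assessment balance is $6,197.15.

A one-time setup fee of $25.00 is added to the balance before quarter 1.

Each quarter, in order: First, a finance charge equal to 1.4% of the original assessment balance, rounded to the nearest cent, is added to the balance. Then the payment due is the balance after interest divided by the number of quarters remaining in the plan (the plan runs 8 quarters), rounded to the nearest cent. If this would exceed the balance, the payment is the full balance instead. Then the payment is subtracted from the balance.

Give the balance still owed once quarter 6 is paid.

Quarter 1: $6,222.15 +$86.76 interest = $6,308.91; pay $788.61 → $5,520.30
Quarter 2: $5,520.30 +$86.76 interest = $5,607.06; pay $801.01 → $4,806.05
Quarter 3: $4,806.05 +$86.76 interest = $4,892.81; pay $815.47 → $4,077.34
Quarter 4: $4,077.34 +$86.76 interest = $4,164.10; pay $832.82 → $3,331.28
Quarter 5: $3,331.28 +$86.76 interest = $3,418.04; pay $854.51 → $2,563.53
Quarter 6: $2,563.53 +$86.76 interest = $2,650.29; pay $883.43 → $1,766.86

$1,766.86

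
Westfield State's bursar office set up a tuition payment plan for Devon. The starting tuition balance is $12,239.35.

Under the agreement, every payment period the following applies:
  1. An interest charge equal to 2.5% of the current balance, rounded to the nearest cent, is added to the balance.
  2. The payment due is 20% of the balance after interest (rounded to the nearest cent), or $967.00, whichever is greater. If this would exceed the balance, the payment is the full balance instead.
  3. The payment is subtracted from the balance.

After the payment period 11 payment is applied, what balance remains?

Payment period 1: opening $12,239.35; interest $305.98 → $12,545.33; payment $2,509.07; balance $10,036.26
Payment period 2: opening $10,036.26; interest $250.91 → $10,287.17; payment $2,057.43; balance $8,229.74
Payment period 3: opening $8,229.74; interest $205.74 → $8,435.48; payment $1,687.10; balance $6,748.38
Payment period 4: opening $6,748.38; interest $168.71 → $6,917.09; payment $1,383.42; balance $5,533.67
Payment period 5: opening $5,533.67; interest $138.34 → $5,672.01; payment $1,134.40; balance $4,537.61
Payment period 6: opening $4,537.61; interest $113.44 → $4,651.05; payment $967.00; balance $3,684.05
Payment period 7: opening $3,684.05; interest $92.10 → $3,776.15; payment $967.00; balance $2,809.15
Payment period 8: opening $2,809.15; interest $70.23 → $2,879.38; payment $967.00; balance $1,912.38
Payment period 9: opening $1,912.38; interest $47.81 → $1,960.19; payment $967.00; balance $993.19
Payment period 10: opening $993.19; interest $24.83 → $1,018.02; payment $967.00; balance $51.02
Payment period 11: opening $51.02; interest $1.28 → $52.30; payment $52.30; balance $0.00

$0.00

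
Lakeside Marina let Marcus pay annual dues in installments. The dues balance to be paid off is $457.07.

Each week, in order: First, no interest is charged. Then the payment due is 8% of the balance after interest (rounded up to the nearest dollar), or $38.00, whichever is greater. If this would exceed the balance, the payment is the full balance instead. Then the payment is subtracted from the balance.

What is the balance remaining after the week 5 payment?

$267.07

Week 1: opening $457.07; payment $38.00; balance $419.07
Week 2: opening $419.07; payment $38.00; balance $381.07
Week 3: opening $381.07; payment $38.00; balance $343.07
Week 4: opening $343.07; payment $38.00; balance $305.07
Week 5: opening $305.07; payment $38.00; balance $267.07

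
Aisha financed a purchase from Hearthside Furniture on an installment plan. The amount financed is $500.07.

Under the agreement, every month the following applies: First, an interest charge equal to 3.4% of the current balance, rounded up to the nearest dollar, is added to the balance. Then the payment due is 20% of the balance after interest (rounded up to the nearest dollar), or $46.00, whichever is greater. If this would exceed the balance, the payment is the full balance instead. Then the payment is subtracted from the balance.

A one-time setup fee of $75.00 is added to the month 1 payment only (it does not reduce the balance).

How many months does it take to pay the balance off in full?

10

Month 1: $500.07 +$18.00 interest = $518.07; pay $104.00 (+ $75.00 fee) → $414.07
Month 2: $414.07 +$15.00 interest = $429.07; pay $86.00 → $343.07
Month 3: $343.07 +$12.00 interest = $355.07; pay $72.00 → $283.07
Month 4: $283.07 +$10.00 interest = $293.07; pay $59.00 → $234.07
Month 5: $234.07 +$8.00 interest = $242.07; pay $49.00 → $193.07
Month 6: $193.07 +$7.00 interest = $200.07; pay $46.00 → $154.07
Month 7: $154.07 +$6.00 interest = $160.07; pay $46.00 → $114.07
Month 8: $114.07 +$4.00 interest = $118.07; pay $46.00 → $72.07
Month 9: $72.07 +$3.00 interest = $75.07; pay $46.00 → $29.07
Month 10: $29.07 +$1.00 interest = $30.07; pay $30.07 → $0.00
Balance reaches $0.00 in month 10.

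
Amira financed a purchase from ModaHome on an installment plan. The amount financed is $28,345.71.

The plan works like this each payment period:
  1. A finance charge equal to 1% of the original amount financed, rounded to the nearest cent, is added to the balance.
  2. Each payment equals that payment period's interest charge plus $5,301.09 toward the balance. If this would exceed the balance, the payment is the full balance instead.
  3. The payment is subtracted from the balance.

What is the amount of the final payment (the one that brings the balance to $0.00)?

Payment period 1: $28,345.71 +$283.46 interest = $28,629.17; pay $5,584.55 → $23,044.62
Payment period 2: $23,044.62 +$283.46 interest = $23,328.08; pay $5,584.55 → $17,743.53
Payment period 3: $17,743.53 +$283.46 interest = $18,026.99; pay $5,584.55 → $12,442.44
Payment period 4: $12,442.44 +$283.46 interest = $12,725.90; pay $5,584.55 → $7,141.35
Payment period 5: $7,141.35 +$283.46 interest = $7,424.81; pay $5,584.55 → $1,840.26
Payment period 6: $1,840.26 +$283.46 interest = $2,123.72; pay $2,123.72 → $0.00

$2,123.72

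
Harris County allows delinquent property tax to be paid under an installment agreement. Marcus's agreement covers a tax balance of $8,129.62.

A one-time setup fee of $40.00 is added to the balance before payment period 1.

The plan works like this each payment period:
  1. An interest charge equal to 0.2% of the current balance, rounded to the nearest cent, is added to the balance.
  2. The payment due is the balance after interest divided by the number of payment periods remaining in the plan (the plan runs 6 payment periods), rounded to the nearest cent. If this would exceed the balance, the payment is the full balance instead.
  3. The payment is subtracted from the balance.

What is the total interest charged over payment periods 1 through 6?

$57.38

Payment period 1: $8,169.62 +$16.34 interest = $8,185.96; pay $1,364.33 → $6,821.63
Payment period 2: $6,821.63 +$13.64 interest = $6,835.27; pay $1,367.05 → $5,468.22
Payment period 3: $5,468.22 +$10.94 interest = $5,479.16; pay $1,369.79 → $4,109.37
Payment period 4: $4,109.37 +$8.22 interest = $4,117.59; pay $1,372.53 → $2,745.06
Payment period 5: $2,745.06 +$5.49 interest = $2,750.55; pay $1,375.28 → $1,375.27
Payment period 6: $1,375.27 +$2.75 interest = $1,378.02; pay $1,378.02 → $0.00
Total interest: $16.34 + $13.64 + $10.94 + $8.22 + $5.49 + $2.75 = $57.38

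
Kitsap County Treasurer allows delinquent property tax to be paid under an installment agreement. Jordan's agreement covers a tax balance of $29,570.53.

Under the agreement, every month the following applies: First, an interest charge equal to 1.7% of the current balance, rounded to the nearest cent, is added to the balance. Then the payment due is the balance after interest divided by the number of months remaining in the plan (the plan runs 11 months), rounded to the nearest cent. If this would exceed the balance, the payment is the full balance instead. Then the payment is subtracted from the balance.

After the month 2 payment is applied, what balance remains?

$25,023.66

Month 1: $29,570.53 +$502.70 interest = $30,073.23; pay $2,733.93 → $27,339.30
Month 2: $27,339.30 +$464.77 interest = $27,804.07; pay $2,780.41 → $25,023.66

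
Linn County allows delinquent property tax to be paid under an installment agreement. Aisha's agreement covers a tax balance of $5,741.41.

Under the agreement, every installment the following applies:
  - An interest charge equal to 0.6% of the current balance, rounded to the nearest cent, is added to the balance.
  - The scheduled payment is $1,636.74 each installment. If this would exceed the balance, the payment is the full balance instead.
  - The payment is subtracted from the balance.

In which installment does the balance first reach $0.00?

4

Installment 1: opening $5,741.41; interest $34.45 → $5,775.86; payment $1,636.74; balance $4,139.12
Installment 2: opening $4,139.12; interest $24.83 → $4,163.95; payment $1,636.74; balance $2,527.21
Installment 3: opening $2,527.21; interest $15.16 → $2,542.37; payment $1,636.74; balance $905.63
Installment 4: opening $905.63; interest $5.43 → $911.06; payment $911.06; balance $0.00
Balance reaches $0.00 in installment 4.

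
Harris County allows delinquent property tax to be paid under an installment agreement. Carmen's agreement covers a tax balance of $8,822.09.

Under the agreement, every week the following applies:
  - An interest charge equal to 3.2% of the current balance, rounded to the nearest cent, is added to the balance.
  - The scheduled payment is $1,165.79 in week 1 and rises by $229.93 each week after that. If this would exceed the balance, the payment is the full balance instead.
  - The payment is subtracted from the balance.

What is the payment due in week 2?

Week 1: opening $8,822.09; interest $282.31 → $9,104.40; payment $1,165.79; balance $7,938.61
Week 2: opening $7,938.61; interest $254.04 → $8,192.65; payment $1,395.72; balance $6,796.93

$1,395.72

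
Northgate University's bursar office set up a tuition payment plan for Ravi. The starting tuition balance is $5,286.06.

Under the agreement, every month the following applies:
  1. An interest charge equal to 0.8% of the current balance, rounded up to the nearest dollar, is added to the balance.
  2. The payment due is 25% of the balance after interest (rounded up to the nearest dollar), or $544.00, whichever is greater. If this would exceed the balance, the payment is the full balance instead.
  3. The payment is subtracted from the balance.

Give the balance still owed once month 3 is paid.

# | Opening | Interest | Payment | End bal
1 | $5,286.06 | $43.00 | $1,333.00 | $3,996.06
2 | $3,996.06 | $32.00 | $1,008.00 | $3,020.06
3 | $3,020.06 | $25.00 | $762.00 | $2,283.06

$2,283.06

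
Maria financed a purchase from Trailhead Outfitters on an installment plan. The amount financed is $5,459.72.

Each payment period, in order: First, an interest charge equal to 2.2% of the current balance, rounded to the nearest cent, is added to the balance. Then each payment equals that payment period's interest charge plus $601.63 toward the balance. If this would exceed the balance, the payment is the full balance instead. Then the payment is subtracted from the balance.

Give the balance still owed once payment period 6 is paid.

$1,849.94

Payment period 1: $5,459.72 +$120.11 interest = $5,579.83; pay $721.74 → $4,858.09
Payment period 2: $4,858.09 +$106.88 interest = $4,964.97; pay $708.51 → $4,256.46
Payment period 3: $4,256.46 +$93.64 interest = $4,350.10; pay $695.27 → $3,654.83
Payment period 4: $3,654.83 +$80.41 interest = $3,735.24; pay $682.04 → $3,053.20
Payment period 5: $3,053.20 +$67.17 interest = $3,120.37; pay $668.80 → $2,451.57
Payment period 6: $2,451.57 +$53.93 interest = $2,505.50; pay $655.56 → $1,849.94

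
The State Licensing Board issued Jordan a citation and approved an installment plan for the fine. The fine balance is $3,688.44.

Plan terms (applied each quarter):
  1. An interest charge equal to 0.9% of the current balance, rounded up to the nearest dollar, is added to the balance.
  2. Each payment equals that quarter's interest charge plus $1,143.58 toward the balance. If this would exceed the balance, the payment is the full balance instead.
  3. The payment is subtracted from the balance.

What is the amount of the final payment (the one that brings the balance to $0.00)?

$260.70

Quarter 1: opening $3,688.44; interest $34.00 → $3,722.44; payment $1,177.58; balance $2,544.86
Quarter 2: opening $2,544.86; interest $23.00 → $2,567.86; payment $1,166.58; balance $1,401.28
Quarter 3: opening $1,401.28; interest $13.00 → $1,414.28; payment $1,156.58; balance $257.70
Quarter 4: opening $257.70; interest $3.00 → $260.70; payment $260.70; balance $0.00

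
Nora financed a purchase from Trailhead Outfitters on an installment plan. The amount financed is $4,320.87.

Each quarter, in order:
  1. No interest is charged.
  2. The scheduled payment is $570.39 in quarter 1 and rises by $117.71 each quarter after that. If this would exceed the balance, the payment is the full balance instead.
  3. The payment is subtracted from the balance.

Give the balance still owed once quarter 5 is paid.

$291.82

Quarter 1: opening $4,320.87; payment $570.39; balance $3,750.48
Quarter 2: opening $3,750.48; payment $688.10; balance $3,062.38
Quarter 3: opening $3,062.38; payment $805.81; balance $2,256.57
Quarter 4: opening $2,256.57; payment $923.52; balance $1,333.05
Quarter 5: opening $1,333.05; payment $1,041.23; balance $291.82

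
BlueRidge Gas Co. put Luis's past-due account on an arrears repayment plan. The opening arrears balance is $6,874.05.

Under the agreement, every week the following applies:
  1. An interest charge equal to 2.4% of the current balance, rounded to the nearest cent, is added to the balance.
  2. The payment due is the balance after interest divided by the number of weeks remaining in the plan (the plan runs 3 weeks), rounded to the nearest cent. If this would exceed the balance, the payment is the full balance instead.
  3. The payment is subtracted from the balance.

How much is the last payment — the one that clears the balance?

Week 1: opening $6,874.05; interest $164.98 → $7,039.03; payment $2,346.34; balance $4,692.69
Week 2: opening $4,692.69; interest $112.62 → $4,805.31; payment $2,402.66; balance $2,402.65
Week 3: opening $2,402.65; interest $57.66 → $2,460.31; payment $2,460.31; balance $0.00

$2,460.31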